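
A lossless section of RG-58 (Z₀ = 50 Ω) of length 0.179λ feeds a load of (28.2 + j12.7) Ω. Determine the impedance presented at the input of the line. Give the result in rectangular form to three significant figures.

βl = 2π × 0.179 = 64.4°
tan(βl) = tan(64.4°) = 2.09
Z_in = Z_0·(Z_L + jZ_0·tanβl)/(Z_0 + jZ_L·tanβl)
     = 50·(28.2 + j117)/(23.4 + j59)

Z_in ≈ 94.1 + j13.5 Ω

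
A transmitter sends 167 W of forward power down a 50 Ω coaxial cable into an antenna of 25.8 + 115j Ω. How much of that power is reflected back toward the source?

P_reflected ≈ 122 W

|Γ| = |(-24.2 + j115)/(75.8 + j115)| = 0.853
|Γ|² = 0.728
P_refl = |Γ|²·P_inc = 122 W, P_del = (1 − |Γ|²)·P_inc = 45.4 W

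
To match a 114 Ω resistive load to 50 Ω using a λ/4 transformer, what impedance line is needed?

Z_qwt = √(Z_0·R_L) = √(50 × 114) = √5700

Z_qwt ≈ 75.5 Ω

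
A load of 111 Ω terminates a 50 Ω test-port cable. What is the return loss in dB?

Γ = (111 − 50)/(111 + 50) = 0.379
RL = −20·log₁₀|Γ| = −20·log₁₀(0.379)

RL ≈ 8.43 dB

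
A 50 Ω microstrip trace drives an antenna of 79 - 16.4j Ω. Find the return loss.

RL ≈ 11.8 dB

Γ = (29 − j16.4)/(129 − j16.4), |Γ| = 0.256
RL = −20·log₁₀|Γ| = −20·log₁₀(0.256)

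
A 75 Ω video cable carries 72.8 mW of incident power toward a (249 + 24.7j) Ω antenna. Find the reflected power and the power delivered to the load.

P_reflected ≈ 21.3 mW; P_delivered ≈ 51.5 mW

|Γ| = |(174 + j24.7)/(324 + j24.7)| = 0.541
|Γ|² = 0.293
P_refl = |Γ|²·P_inc = 21.3 mW, P_del = (1 − |Γ|²)·P_inc = 51.5 mW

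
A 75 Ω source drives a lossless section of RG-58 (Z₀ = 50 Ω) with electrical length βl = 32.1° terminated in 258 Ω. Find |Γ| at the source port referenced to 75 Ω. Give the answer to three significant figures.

tan(βl) = 0.627
Z_in = Z_0·(Z_L + jZ_0·tanβl)/(Z_0 + jZ_L·tanβl) = 31.3 − j70 Ω
Γ_s = (Z_in − Z_s)/(Z_in + Z_s) = (-43.7 − j70)/(106 − j70), |Γ_s| = 0.648

|Γ| ≈ 0.648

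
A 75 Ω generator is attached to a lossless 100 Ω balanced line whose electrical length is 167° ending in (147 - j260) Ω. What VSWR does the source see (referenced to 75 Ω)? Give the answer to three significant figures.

VSWR ≈ 8.78

tan(βl) = -0.231
Z_in = Z_0·(Z_L + jZ_0·tanβl)/(Z_0 + jZ_L·tanβl) = 563 − j230 Ω
Γ_s = (Z_in − Z_s)/(Z_in + Z_s) = (488 − j230)/(638 − j230), |Γ_s| = 0.796
VSWR = (1 + |Γ_s|)/(1 − |Γ_s|)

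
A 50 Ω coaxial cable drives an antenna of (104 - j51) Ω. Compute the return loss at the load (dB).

Γ = (54 − j51)/(154 − j51), |Γ| = 0.458
RL = −20·log₁₀|Γ| = −20·log₁₀(0.458)

RL ≈ 6.79 dB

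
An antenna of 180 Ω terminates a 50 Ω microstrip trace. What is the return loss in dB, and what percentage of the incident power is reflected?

RL ≈ 4.96 dB; 31.9% of incident power reflected

Γ = (180 − 50)/(180 + 50) = 0.565
RL = −20·log₁₀(0.565) = 4.96 dB
P_refl/P_inc = |Γ|² = 0.319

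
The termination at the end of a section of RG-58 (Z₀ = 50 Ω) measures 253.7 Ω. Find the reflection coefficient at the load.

Γ = (Z_L − Z_0)/(Z_L + Z_0) = (253.7 − 50)/(253.7 + 50) = 203.7/303.7

Γ = 0.671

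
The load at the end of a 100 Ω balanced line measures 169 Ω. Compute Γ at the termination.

Γ = 0.257

Γ = (Z_L − Z_0)/(Z_L + Z_0) = (169 − 100)/(169 + 100) = 69/269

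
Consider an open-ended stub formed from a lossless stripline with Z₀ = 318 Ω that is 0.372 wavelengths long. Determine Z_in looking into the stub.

βl = 2π × 0.372 = 134°
tan(βl) = -1.04
For an open-ended stub, Z_in = −jZ_0·cot(βl) = −jZ_0/tan(βl)

Z_in ≈ +j306 Ω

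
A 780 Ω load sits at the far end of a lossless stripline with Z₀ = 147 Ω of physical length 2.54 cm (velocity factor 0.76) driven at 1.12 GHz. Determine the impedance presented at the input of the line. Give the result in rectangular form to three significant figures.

λ = v/f = 0.76·c / 1.12 GHz = 0.204 m
βl = 2π·l/λ = 2π × 0.125 = 44.9°
tan(βl) = tan(44.9°) = 0.997
Z_in = Z_0·(Z_L + jZ_0·tanβl)/(Z_0 + jZ_L·tanβl)
     = 147·(780 + j147)/(147 + j778)

Z_in ≈ 53.7 − j137 Ω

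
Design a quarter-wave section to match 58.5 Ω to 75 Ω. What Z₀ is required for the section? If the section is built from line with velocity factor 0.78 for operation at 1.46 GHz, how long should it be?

Z_qwt = √(Z_0·R_L) = √(75 × 58.5) = √4388
λ = 0.78·c/f = 0.16 m, so l = λ/4 = 0.0401 m

Z_qwt ≈ 66.2 Ω; length ≈ 4.01 cm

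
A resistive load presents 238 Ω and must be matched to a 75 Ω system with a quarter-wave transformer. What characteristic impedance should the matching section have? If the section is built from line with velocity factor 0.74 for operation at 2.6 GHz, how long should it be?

Z_qwt ≈ 134 Ω; length ≈ 2.13 cm

Z_qwt = √(Z_0·R_L) = √(75 × 238) = √17850
λ = 0.74·c/f = 0.0854 m, so l = λ/4 = 0.0213 m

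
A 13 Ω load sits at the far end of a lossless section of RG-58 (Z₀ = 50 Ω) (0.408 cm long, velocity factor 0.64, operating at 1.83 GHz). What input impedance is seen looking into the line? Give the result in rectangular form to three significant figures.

λ = v/f = 0.64·c / 1.83 GHz = 0.105 m
βl = 2π·l/λ = 2π × 0.0389 = 14°
tan(βl) = tan(14°) = 0.249
Z_in = Z_0·(Z_L + jZ_0·tanβl)/(Z_0 + jZ_L·tanβl)
     = 50·(13 + j12.5)/(50 + j3.24)

Z_in ≈ 13.8 + j11.6 Ω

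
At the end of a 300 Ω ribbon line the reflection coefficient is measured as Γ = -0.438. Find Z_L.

Z_L ≈ 117 Ω

Z_L = Z_0·(1 + Γ)/(1 − Γ) = 300·(0.562)/(1.44)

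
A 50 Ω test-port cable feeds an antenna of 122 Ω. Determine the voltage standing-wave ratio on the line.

VSWR ≈ 2.44

For a purely resistive load, VSWR = R_L/Z_0 or Z_0/R_L (whichever > 1) = 122/50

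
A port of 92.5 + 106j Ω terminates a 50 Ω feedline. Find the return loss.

RL ≈ 3.84 dB

Γ = (42.5 + j106)/(142.5 + j106), |Γ| = 0.643
RL = −20·log₁₀|Γ| = −20·log₁₀(0.643)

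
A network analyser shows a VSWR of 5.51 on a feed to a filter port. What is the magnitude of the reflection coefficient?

|Γ| ≈ 0.693

|Γ| = (S − 1)/(S + 1) = (5.51 − 1)/(5.51 + 1) = 4.51/6.51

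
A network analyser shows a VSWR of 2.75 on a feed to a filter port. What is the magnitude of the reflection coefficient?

|Γ| = (S − 1)/(S + 1) = (2.75 − 1)/(2.75 + 1) = 1.75/3.75

|Γ| ≈ 0.467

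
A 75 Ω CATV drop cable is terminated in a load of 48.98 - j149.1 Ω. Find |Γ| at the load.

Γ = (Z_L − Z_0)/(Z_L + Z_0) = (-26.02 − j149.1)/(124 − j149.1)
|Γ| = 151/194

|Γ| ≈ 0.781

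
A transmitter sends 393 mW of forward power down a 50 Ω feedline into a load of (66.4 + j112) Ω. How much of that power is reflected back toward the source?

|Γ| = |(16.4 + j112)/(116.4 + j112)| = 0.701
|Γ|² = 0.491
P_refl = |Γ|²·P_inc = 193 mW, P_del = (1 − |Γ|²)·P_inc = 200 mW

P_reflected ≈ 193 mW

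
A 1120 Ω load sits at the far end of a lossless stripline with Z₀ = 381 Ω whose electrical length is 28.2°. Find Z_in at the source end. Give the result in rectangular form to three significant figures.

Z_in ≈ 414 − j448 Ω

tan(βl) = tan(28.2°) = 0.536
Z_in = Z_0·(Z_L + jZ_0·tanβl)/(Z_0 + jZ_L·tanβl)
     = 381·(1120 + j204)/(381 + j601)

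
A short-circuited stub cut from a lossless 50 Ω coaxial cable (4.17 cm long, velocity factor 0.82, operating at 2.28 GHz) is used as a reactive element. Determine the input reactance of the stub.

λ = v/f = 0.82·c / 2.28 GHz = 0.108 m
βl = 2π·l/λ = 2π × 0.386 = 139°
tan(βl) = -0.865
For a short-circuited stub, Z_in = jZ_0·tan(βl)

X_in ≈ -43.3 Ω (capacitive)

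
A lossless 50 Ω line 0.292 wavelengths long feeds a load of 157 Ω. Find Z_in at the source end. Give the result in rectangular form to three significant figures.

Z_in ≈ 17 + j12.1 Ω

βl = 2π × 0.292 = 105°
tan(βl) = tan(105°) = -3.7
Z_in = Z_0·(Z_L + jZ_0·tanβl)/(Z_0 + jZ_L·tanβl)
     = 50·(157 − j185)/(50 − j581)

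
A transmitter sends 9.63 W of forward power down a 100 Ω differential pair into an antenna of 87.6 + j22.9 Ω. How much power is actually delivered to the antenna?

P_delivered ≈ 9.45 W

|Γ| = |(-12.4 + j22.9)/(187.6 + j22.9)| = 0.138
|Γ|² = 0.019
P_refl = |Γ|²·P_inc = 0.183 W, P_del = (1 − |Γ|²)·P_inc = 9.45 W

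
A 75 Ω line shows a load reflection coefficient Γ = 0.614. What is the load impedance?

Z_L ≈ 314 Ω

Z_L = Z_0·(1 + Γ)/(1 − Γ) = 75·(1.61)/(0.386)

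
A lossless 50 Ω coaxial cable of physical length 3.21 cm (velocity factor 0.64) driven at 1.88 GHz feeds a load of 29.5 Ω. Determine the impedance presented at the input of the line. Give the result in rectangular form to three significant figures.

Z_in ≈ 65.7 − j26.3 Ω

λ = v/f = 0.64·c / 1.88 GHz = 0.102 m
βl = 2π·l/λ = 2π × 0.314 = 113°
tan(βl) = tan(113°) = -2.34
Z_in = Z_0·(Z_L + jZ_0·tanβl)/(Z_0 + jZ_L·tanβl)
     = 50·(29.5 − j117)/(50 − j69)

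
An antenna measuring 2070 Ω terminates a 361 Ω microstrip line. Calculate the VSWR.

VSWR ≈ 5.73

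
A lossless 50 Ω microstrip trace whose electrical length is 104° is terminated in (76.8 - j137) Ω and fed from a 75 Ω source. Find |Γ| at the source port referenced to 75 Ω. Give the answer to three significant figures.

tan(βl) = -4.01
Z_in = Z_0·(Z_L + jZ_0·tanβl)/(Z_0 + jZ_L·tanβl) = 9.53 + j27.9 Ω
Γ_s = (Z_in − Z_s)/(Z_in + Z_s) = (-65.5 + j27.9)/(84.5 + j27.9), |Γ_s| = 0.8

|Γ| ≈ 0.8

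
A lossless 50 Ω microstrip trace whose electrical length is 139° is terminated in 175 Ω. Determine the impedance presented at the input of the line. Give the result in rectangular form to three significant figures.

tan(βl) = tan(139°) = -0.869
Z_in = Z_0·(Z_L + jZ_0·tanβl)/(Z_0 + jZ_L·tanβl)
     = 50·(175 − j43.5)/(50 − j152)

Z_in ≈ 30 + j47.7 Ω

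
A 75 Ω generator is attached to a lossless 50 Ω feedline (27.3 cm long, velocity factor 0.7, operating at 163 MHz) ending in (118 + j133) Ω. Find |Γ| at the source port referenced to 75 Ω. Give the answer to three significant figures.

|Γ| ≈ 0.765

λ = v/f = 0.7·c / 163 MHz = 1.29 m
βl = 2π·l/λ = 2π × 0.212 = 76.3°
tan(βl) = 4.1
Z_in = Z_0·(Z_L + jZ_0·tanβl)/(Z_0 + jZ_L·tanβl) = 11 − j23.4 Ω
Γ_s = (Z_in − Z_s)/(Z_in + Z_s) = (-64 − j23.4)/(86 − j23.4), |Γ_s| = 0.765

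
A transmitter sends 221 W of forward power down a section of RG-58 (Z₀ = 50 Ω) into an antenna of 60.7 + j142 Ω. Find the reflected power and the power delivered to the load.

|Γ| = |(10.7 + j142)/(110.7 + j142)| = 0.791
|Γ|² = 0.626
P_refl = |Γ|²·P_inc = 138 W, P_del = (1 − |Γ|²)·P_inc = 82.8 W

P_reflected ≈ 138 W; P_delivered ≈ 82.8 W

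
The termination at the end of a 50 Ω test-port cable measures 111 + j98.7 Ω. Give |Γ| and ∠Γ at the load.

Γ = (Z_L − Z_0)/(Z_L + Z_0) = (61 + j98.7)/(161 + j98.7)
|Γ| = 116/189 = 0.614

Γ ≈ 0.614 ∠ 26.8°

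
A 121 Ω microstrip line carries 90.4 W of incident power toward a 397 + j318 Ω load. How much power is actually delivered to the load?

P_delivered ≈ 47 W

|Γ| = |(276 + j318)/(518 + j318)| = 0.693
|Γ|² = 0.48
P_refl = |Γ|²·P_inc = 43.4 W, P_del = (1 − |Γ|²)·P_inc = 47 W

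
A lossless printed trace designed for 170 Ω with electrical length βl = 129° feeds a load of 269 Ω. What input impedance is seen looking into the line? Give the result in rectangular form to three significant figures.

Z_in ≈ 141 + j65.5 Ω

tan(βl) = tan(129°) = -1.23
Z_in = Z_0·(Z_L + jZ_0·tanβl)/(Z_0 + jZ_L·tanβl)
     = 170·(269 − j210)/(170 − j332)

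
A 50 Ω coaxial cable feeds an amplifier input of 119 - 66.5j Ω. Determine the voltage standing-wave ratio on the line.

VSWR ≈ 3.23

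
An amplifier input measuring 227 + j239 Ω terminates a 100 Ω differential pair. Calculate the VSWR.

VSWR ≈ 5.03

Γ = (Z_L − Z_0)/(Z_L + Z_0) = (127 + j239)/(327 + j239)
|Γ| = 271/405 = 0.668
VSWR = (1 + |Γ|)/(1 − |Γ|) = 1.67/0.332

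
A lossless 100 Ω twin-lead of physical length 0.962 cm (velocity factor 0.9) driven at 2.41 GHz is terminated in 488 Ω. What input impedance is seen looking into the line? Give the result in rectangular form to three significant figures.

Z_in ≈ 69.5 − j143 Ω

λ = v/f = 0.9·c / 2.41 GHz = 0.112 m
βl = 2π·l/λ = 2π × 0.0859 = 30.9°
tan(βl) = tan(30.9°) = 0.599
Z_in = Z_0·(Z_L + jZ_0·tanβl)/(Z_0 + jZ_L·tanβl)
     = 100·(488 + j59.9)/(100 + j292)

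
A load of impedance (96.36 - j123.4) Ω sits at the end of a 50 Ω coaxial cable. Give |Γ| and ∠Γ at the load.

Γ ≈ 0.689 ∠ -29.3°

Γ = (Z_L − Z_0)/(Z_L + Z_0) = (46.36 − j123.4)/(146.4 − j123.4)
|Γ| = 132/191 = 0.689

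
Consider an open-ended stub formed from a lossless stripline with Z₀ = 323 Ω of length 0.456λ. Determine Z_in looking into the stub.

βl = 2π × 0.456 = 164°
tan(βl) = -0.284
For an open-ended stub, Z_in = −jZ_0·cot(βl) = −jZ_0/tan(βl)

Z_in ≈ +j1140 Ω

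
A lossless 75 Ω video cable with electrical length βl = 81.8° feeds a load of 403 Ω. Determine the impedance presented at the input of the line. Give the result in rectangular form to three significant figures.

tan(βl) = tan(81.8°) = 6.94
Z_in = Z_0·(Z_L + jZ_0·tanβl)/(Z_0 + jZ_L·tanβl)
     = 75·(403 + j520)/(75 + j2800)

Z_in ≈ 14.2 − j10.4 Ω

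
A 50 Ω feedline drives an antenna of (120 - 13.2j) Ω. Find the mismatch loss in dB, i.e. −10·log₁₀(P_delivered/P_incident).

mismatch loss ≈ 0.833 dB

Γ = (70 − j13.2)/(170 − j13.2), |Γ| = 0.418
|Γ|² = 0.175, so P_del/P_inc = 1 − |Γ|² = 0.825
ML = −10·log₁₀(1 − |Γ|²)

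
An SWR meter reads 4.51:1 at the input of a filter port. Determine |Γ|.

|Γ| ≈ 0.637

|Γ| = (S − 1)/(S + 1) = (4.51 − 1)/(4.51 + 1) = 3.51/5.51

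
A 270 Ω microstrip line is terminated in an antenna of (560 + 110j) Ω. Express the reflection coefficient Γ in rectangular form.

Γ ≈ 0.361 + j0.0847

Γ = (Z_L − Z_0)/(Z_L + Z_0) = (290 + j110)/(830 + j110)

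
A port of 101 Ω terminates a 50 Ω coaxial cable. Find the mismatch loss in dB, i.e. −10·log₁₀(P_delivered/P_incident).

mismatch loss ≈ 0.526 dB

Γ = (101 − 50)/(101 + 50) = 0.338
|Γ|² = 0.114, so P_del/P_inc = 1 − |Γ|² = 0.886
ML = −10·log₁₀(1 − |Γ|²)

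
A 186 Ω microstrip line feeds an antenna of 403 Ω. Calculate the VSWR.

For a purely resistive load, VSWR = R_L/Z_0 or Z_0/R_L (whichever > 1) = 403/186

VSWR ≈ 2.17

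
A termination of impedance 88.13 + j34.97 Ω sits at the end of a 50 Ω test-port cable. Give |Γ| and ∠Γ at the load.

Γ = (Z_L − Z_0)/(Z_L + Z_0) = (38.13 + j34.97)/(138.1 + j34.97)
|Γ| = 51.7/142 = 0.363

Γ ≈ 0.363 ∠ 28.3°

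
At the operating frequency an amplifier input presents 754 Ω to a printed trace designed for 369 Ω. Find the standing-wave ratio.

Γ = (754 − 369)/(754 + 369) = 0.343
VSWR = (1 + 0.343)/(1 − 0.343)

VSWR ≈ 2.04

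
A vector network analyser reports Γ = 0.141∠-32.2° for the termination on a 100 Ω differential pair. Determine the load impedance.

Z_L ≈ 125 − j19.2 Ω

Z_L = Z_0·(1 + Γ)/(1 − Γ) = 100·(1.12 − j0.0751)/(0.881 + j0.0751)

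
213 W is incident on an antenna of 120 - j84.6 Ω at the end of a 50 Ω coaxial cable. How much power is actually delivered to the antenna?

P_delivered ≈ 142 W

|Γ| = |(70 − j84.6)/(170 − j84.6)| = 0.578
|Γ|² = 0.334
P_refl = |Γ|²·P_inc = 71.2 W, P_del = (1 − |Γ|²)·P_inc = 142 W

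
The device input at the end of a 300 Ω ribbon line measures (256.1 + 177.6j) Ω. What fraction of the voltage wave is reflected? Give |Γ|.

|Γ| ≈ 0.313

Γ = (Z_L − Z_0)/(Z_L + Z_0) = (-43.9 + j177.6)/(556.1 + j177.6)
|Γ| = 183/584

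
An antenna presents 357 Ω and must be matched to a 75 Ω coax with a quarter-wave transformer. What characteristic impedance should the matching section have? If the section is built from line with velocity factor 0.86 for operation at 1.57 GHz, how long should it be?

Z_qwt = √(Z_0·R_L) = √(75 × 357) = √26780
λ = 0.86·c/f = 0.164 m, so l = λ/4 = 0.0411 m

Z_qwt ≈ 164 Ω; length ≈ 4.11 cm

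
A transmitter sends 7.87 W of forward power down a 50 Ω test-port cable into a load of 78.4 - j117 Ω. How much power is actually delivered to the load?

P_delivered ≈ 4.09 W

|Γ| = |(28.4 − j117)/(128.4 − j117)| = 0.693
|Γ|² = 0.48
P_refl = |Γ|²·P_inc = 3.78 W, P_del = (1 − |Γ|²)·P_inc = 4.09 W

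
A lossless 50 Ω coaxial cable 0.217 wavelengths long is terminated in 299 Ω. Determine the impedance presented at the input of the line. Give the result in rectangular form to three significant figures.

Z_in ≈ 8.72 − j10.2 Ω

βl = 2π × 0.217 = 78.1°
tan(βl) = tan(78.1°) = 4.75
Z_in = Z_0·(Z_L + jZ_0·tanβl)/(Z_0 + jZ_L·tanβl)
     = 50·(299 + j238)/(50 + j1420)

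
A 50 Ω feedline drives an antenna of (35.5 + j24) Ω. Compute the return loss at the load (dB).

RL ≈ 10 dB

Γ = (-14.5 + j24)/(85.5 + j24), |Γ| = 0.316
RL = −20·log₁₀|Γ| = −20·log₁₀(0.316)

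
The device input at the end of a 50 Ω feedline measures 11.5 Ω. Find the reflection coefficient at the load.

Γ = -0.626

Γ = (Z_L − Z_0)/(Z_L + Z_0) = (11.5 − 50)/(11.5 + 50) = -38.5/61.5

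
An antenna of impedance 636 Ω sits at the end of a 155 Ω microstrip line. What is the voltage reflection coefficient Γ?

Γ = 0.608

Γ = (Z_L − Z_0)/(Z_L + Z_0) = (636 − 155)/(636 + 155) = 481/791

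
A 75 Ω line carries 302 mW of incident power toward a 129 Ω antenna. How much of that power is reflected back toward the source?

P_reflected ≈ 21.2 mW

Γ = (129 − 75)/(129 + 75) = 0.265
|Γ|² = 0.0701
P_refl = |Γ|²·P_inc = 21.2 mW, P_del = (1 − |Γ|²)·P_inc = 281 mW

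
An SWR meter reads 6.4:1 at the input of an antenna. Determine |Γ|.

|Γ| ≈ 0.73

|Γ| = (S − 1)/(S + 1) = (6.4 − 1)/(6.4 + 1) = 5.4/7.4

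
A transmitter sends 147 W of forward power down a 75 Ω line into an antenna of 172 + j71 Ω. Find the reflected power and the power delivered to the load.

P_reflected ≈ 32.2 W; P_delivered ≈ 115 W

|Γ| = |(97 + j71)/(247 + j71)| = 0.468
|Γ|² = 0.219
P_refl = |Γ|²·P_inc = 32.2 W, P_del = (1 − |Γ|²)·P_inc = 115 W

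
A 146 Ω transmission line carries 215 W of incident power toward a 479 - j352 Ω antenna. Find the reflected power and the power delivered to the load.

|Γ| = |(333 − j352)/(625 − j352)| = 0.676
|Γ|² = 0.456
P_refl = |Γ|²·P_inc = 98.1 W, P_del = (1 − |Γ|²)·P_inc = 117 W

P_reflected ≈ 98.1 W; P_delivered ≈ 117 W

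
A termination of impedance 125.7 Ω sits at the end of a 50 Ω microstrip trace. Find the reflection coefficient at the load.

Γ = 0.431

Γ = (Z_L − Z_0)/(Z_L + Z_0) = (125.7 − 50)/(125.7 + 50) = 75.7/175.7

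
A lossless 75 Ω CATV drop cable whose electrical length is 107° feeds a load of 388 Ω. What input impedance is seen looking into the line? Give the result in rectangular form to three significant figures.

tan(βl) = tan(107°) = -3.27
Z_in = Z_0·(Z_L + jZ_0·tanβl)/(Z_0 + jZ_L·tanβl)
     = 75·(388 − j245)/(75 − j1270)

Z_in ≈ 15.8 + j22 Ω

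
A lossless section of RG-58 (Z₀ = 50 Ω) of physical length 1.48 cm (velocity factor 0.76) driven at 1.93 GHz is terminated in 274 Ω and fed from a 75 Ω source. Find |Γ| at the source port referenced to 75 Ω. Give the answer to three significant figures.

|Γ| ≈ 0.713

λ = v/f = 0.76·c / 1.93 GHz = 0.118 m
βl = 2π·l/λ = 2π × 0.125 = 45.1°
tan(βl) = 1
Z_in = Z_0·(Z_L + jZ_0·tanβl)/(Z_0 + jZ_L·tanβl) = 17.6 − j46.6 Ω
Γ_s = (Z_in − Z_s)/(Z_in + Z_s) = (-57.4 − j46.6)/(92.6 − j46.6), |Γ_s| = 0.713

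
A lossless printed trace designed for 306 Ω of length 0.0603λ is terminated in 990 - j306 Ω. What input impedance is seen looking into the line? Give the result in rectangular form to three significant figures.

βl = 2π × 0.0603 = 21.7°
tan(βl) = tan(21.7°) = 0.398
Z_in = Z_0·(Z_L + jZ_0·tanβl)/(Z_0 + jZ_L·tanβl)
     = 306·(990 − j184)/(428 + j394)

Z_in ≈ 317 − j424 Ω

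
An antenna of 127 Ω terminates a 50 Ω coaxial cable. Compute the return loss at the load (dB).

Γ = (127 − 50)/(127 + 50) = 0.435
RL = −20·log₁₀|Γ| = −20·log₁₀(0.435)

RL ≈ 7.23 dB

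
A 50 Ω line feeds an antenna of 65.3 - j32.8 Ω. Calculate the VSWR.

VSWR ≈ 1.87

Γ = (Z_L − Z_0)/(Z_L + Z_0) = (15.3 − j32.8)/(115.3 − j32.8)
|Γ| = 36.2/120 = 0.302
VSWR = (1 + |Γ|)/(1 − |Γ|) = 1.3/0.698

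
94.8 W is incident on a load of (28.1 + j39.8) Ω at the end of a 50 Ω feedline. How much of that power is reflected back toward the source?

|Γ| = |(-21.9 + j39.8)/(78.1 + j39.8)| = 0.518
|Γ|² = 0.269
P_refl = |Γ|²·P_inc = 25.5 W, P_del = (1 − |Γ|²)·P_inc = 69.3 W

P_reflected ≈ 25.5 W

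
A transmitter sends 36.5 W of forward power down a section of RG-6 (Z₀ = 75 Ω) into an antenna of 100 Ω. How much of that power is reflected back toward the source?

Γ = (100 − 75)/(100 + 75) = 0.143
|Γ|² = 0.0204
P_refl = |Γ|²·P_inc = 0.745 W, P_del = (1 − |Γ|²)·P_inc = 35.8 W

P_reflected ≈ 0.745 W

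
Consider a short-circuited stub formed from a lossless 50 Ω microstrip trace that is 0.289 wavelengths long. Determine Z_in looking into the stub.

Z_in ≈ −j200 Ω

βl = 2π × 0.289 = 104°
tan(βl) = -4
For a short-circuited stub, Z_in = jZ_0·tan(βl)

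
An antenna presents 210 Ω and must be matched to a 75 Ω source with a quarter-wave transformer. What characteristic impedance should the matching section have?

Z_qwt = √(Z_0·R_L) = √(75 × 210) = √15750

Z_qwt ≈ 125 Ω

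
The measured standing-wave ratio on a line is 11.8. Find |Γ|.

|Γ| ≈ 0.844

|Γ| = (S − 1)/(S + 1) = (11.8 − 1)/(11.8 + 1) = 10.8/12.8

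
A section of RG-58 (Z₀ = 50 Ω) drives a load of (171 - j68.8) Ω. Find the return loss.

RL ≈ 4.42 dB

Γ = (121 − j68.8)/(221 − j68.8), |Γ| = 0.601
RL = −20·log₁₀|Γ| = −20·log₁₀(0.601)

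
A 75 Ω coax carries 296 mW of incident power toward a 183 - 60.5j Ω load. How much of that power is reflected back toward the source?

P_reflected ≈ 64.6 mW

|Γ| = |(108 − j60.5)/(258 − j60.5)| = 0.467
|Γ|² = 0.218
P_refl = |Γ|²·P_inc = 64.6 mW, P_del = (1 − |Γ|²)·P_inc = 231 mW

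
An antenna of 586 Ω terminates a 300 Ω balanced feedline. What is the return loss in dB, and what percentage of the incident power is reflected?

RL ≈ 9.82 dB; 10.4% of incident power reflected

Γ = (586 − 300)/(586 + 300) = 0.323
RL = −20·log₁₀(0.323) = 9.82 dB
P_refl/P_inc = |Γ|² = 0.104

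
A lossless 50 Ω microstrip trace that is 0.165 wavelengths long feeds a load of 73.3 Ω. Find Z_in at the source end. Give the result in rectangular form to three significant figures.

Z_in ≈ 39.6 − j13.6 Ω

βl = 2π × 0.165 = 59.4°
tan(βl) = tan(59.4°) = 1.69
Z_in = Z_0·(Z_L + jZ_0·tanβl)/(Z_0 + jZ_L·tanβl)
     = 50·(73.3 + j84.5)/(50 + j124)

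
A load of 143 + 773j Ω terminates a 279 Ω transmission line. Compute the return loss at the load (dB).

Γ = (-136 + j773)/(422 + j773), |Γ| = 0.891
RL = −20·log₁₀|Γ| = −20·log₁₀(0.891)

RL ≈ 1 dB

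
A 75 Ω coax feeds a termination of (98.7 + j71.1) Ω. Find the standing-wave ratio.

Γ = (Z_L − Z_0)/(Z_L + Z_0) = (23.7 + j71.1)/(173.7 + j71.1)
|Γ| = 74.9/188 = 0.399
VSWR = (1 + |Γ|)/(1 − |Γ|) = 1.4/0.601

VSWR ≈ 2.33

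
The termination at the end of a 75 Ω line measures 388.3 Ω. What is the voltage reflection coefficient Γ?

Γ = (Z_L − Z_0)/(Z_L + Z_0) = (388.3 − 75)/(388.3 + 75) = 313.3/463.3

Γ = 0.676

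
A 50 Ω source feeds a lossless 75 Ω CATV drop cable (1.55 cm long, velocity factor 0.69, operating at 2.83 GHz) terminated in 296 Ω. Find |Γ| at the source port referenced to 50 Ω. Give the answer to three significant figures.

|Γ| ≈ 0.478

λ = v/f = 0.69·c / 2.83 GHz = 0.0731 m
βl = 2π·l/λ = 2π × 0.212 = 76.3°
tan(βl) = 4.1
Z_in = Z_0·(Z_L + jZ_0·tanβl)/(Z_0 + jZ_L·tanβl) = 20.1 − j17.1 Ω
Γ_s = (Z_in − Z_s)/(Z_in + Z_s) = (-29.9 − j17.1)/(70.1 − j17.1), |Γ_s| = 0.478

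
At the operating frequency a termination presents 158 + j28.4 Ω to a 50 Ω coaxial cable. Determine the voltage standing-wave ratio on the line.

Γ = (Z_L − Z_0)/(Z_L + Z_0) = (108 + j28.4)/(208 + j28.4)
|Γ| = 112/210 = 0.532
VSWR = (1 + |Γ|)/(1 − |Γ|) = 1.53/0.468

VSWR ≈ 3.27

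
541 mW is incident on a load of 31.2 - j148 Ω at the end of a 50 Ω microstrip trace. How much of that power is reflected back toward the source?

|Γ| = |(-18.8 − j148)/(81.2 − j148)| = 0.884
|Γ|² = 0.781
P_refl = |Γ|²·P_inc = 423 mW, P_del = (1 − |Γ|²)·P_inc = 118 mW

P_reflected ≈ 423 mW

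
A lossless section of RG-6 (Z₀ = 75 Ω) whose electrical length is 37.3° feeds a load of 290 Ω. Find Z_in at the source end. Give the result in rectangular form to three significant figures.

Z_in ≈ 47.4 − j82.4 Ω

tan(βl) = tan(37.3°) = 0.762
Z_in = Z_0·(Z_L + jZ_0·tanβl)/(Z_0 + jZ_L·tanβl)
     = 75·(290 + j57.1)/(75 + j221)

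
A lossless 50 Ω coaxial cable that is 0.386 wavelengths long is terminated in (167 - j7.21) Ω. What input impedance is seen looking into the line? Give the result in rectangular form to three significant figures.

Z_in ≈ 31.8 + j47.9 Ω

βl = 2π × 0.386 = 139°
tan(βl) = tan(139°) = -0.871
Z_in = Z_0·(Z_L + jZ_0·tanβl)/(Z_0 + jZ_L·tanβl)
     = 50·(167 − j50.7)/(43.7 − j145)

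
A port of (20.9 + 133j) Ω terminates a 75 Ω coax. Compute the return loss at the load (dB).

Γ = (-54.1 + j133)/(95.9 + j133), |Γ| = 0.876
RL = −20·log₁₀|Γ| = −20·log₁₀(0.876)

RL ≈ 1.15 dB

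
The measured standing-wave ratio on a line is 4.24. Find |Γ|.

|Γ| ≈ 0.618

|Γ| = (S − 1)/(S + 1) = (4.24 − 1)/(4.24 + 1) = 3.24/5.24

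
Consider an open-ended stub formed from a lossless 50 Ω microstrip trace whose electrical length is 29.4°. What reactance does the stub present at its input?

X_in ≈ -88.7 Ω (capacitive)

tan(βl) = 0.563
For an open-ended stub, Z_in = −jZ_0·cot(βl) = −jZ_0/tan(βl)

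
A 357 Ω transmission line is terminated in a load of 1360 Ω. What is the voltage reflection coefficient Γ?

Γ = 0.584

Γ = (Z_L − Z_0)/(Z_L + Z_0) = (1360 − 357)/(1360 + 357) = 1003/1717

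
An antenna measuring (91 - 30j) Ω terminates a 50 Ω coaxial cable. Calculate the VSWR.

Γ = (Z_L − Z_0)/(Z_L + Z_0) = (41 − j30)/(141 − j30)
|Γ| = 50.8/144 = 0.352
VSWR = (1 + |Γ|)/(1 − |Γ|) = 1.35/0.648

VSWR ≈ 2.09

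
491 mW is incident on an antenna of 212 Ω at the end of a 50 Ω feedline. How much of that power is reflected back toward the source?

Γ = (212 − 50)/(212 + 50) = 0.618
|Γ|² = 0.382
P_refl = |Γ|²·P_inc = 188 mW, P_del = (1 − |Γ|²)·P_inc = 303 mW

P_reflected ≈ 188 mW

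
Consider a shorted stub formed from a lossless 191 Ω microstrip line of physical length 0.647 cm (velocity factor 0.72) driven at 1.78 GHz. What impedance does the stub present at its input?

λ = v/f = 0.72·c / 1.78 GHz = 0.121 m
βl = 2π·l/λ = 2π × 0.0533 = 19.2°
tan(βl) = 0.348
For a shorted stub, Z_in = jZ_0·tan(βl)

Z_in ≈ +j66.5 Ω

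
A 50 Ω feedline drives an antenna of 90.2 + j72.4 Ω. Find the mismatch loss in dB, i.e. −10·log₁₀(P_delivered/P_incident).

Γ = (40.2 + j72.4)/(140.2 + j72.4), |Γ| = 0.525
|Γ|² = 0.275, so P_del/P_inc = 1 − |Γ|² = 0.725
ML = −10·log₁₀(1 − |Γ|²)

mismatch loss ≈ 1.4 dB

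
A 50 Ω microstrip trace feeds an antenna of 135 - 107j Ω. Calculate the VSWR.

Γ = (Z_L − Z_0)/(Z_L + Z_0) = (85 − j107)/(185 − j107)
|Γ| = 137/214 = 0.639
VSWR = (1 + |Γ|)/(1 − |Γ|) = 1.64/0.361

VSWR ≈ 4.55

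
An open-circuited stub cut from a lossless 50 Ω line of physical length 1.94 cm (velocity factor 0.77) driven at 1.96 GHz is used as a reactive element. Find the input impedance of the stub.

Z_in ≈ −j29.7 Ω

λ = v/f = 0.77·c / 1.96 GHz = 0.118 m
βl = 2π·l/λ = 2π × 0.165 = 59.3°
tan(βl) = 1.68
For an open-circuited stub, Z_in = −jZ_0·cot(βl) = −jZ_0/tan(βl)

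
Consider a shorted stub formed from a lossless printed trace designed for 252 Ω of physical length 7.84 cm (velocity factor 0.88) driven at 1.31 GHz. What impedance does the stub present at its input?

λ = v/f = 0.88·c / 1.31 GHz = 0.202 m
βl = 2π·l/λ = 2π × 0.389 = 140°
tan(βl) = -0.838
For a shorted stub, Z_in = jZ_0·tan(βl)

Z_in ≈ −j211 Ω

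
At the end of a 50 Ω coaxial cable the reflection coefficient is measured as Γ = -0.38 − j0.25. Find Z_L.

Z_L ≈ 20.2 − j12.7 Ω

Z_L = Z_0·(1 + Γ)/(1 − Γ) = 50·(0.62 − j0.25)/(1.38 + j0.25)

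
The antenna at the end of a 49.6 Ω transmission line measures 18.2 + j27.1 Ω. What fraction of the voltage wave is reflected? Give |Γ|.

|Γ| ≈ 0.568

Γ = (Z_L − Z_0)/(Z_L + Z_0) = (-31.4 + j27.1)/(67.8 + j27.1)
|Γ| = 41.5/73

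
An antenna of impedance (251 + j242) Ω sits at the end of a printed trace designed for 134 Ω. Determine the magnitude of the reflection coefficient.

|Γ| ≈ 0.591

Γ = (Z_L − Z_0)/(Z_L + Z_0) = (117 + j242)/(385 + j242)
|Γ| = 269/455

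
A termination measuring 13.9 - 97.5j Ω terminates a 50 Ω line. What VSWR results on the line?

Γ = (Z_L − Z_0)/(Z_L + Z_0) = (-36.1 − j97.5)/(63.9 − j97.5)
|Γ| = 104/117 = 0.892
VSWR = (1 + |Γ|)/(1 − |Γ|) = 1.89/0.108

VSWR ≈ 17.5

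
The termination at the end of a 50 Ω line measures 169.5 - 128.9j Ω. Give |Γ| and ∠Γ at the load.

Γ ≈ 0.691 ∠ -16.7°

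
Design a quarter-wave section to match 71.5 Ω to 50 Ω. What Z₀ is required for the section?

Z_qwt = √(Z_0·R_L) = √(50 × 71.5) = √3575

Z_qwt ≈ 59.8 Ω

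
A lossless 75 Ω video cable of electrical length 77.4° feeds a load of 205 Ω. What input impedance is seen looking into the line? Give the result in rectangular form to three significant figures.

Z_in ≈ 28.6 − j14.4 Ω

tan(βl) = tan(77.4°) = 4.47
Z_in = Z_0·(Z_L + jZ_0·tanβl)/(Z_0 + jZ_L·tanβl)
     = 75·(205 + j336)/(75 + j917)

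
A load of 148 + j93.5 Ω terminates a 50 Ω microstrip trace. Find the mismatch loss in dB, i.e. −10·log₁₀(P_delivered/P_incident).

Γ = (98 + j93.5)/(198 + j93.5), |Γ| = 0.619
|Γ|² = 0.383, so P_del/P_inc = 1 − |Γ|² = 0.617
ML = −10·log₁₀(1 − |Γ|²)

mismatch loss ≈ 2.09 dB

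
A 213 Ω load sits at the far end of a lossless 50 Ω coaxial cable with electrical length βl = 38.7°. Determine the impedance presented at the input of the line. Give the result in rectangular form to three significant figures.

tan(βl) = tan(38.7°) = 0.801
Z_in = Z_0·(Z_L + jZ_0·tanβl)/(Z_0 + jZ_L·tanβl)
     = 50·(213 + j40.1)/(50 + j171)

Z_in ≈ 27.6 − j54.3 Ω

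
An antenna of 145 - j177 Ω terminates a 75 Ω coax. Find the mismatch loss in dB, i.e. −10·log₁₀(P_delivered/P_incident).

mismatch loss ≈ 2.63 dB

Γ = (70 − j177)/(220 − j177), |Γ| = 0.674
|Γ|² = 0.454, so P_del/P_inc = 1 − |Γ|² = 0.546
ML = −10·log₁₀(1 − |Γ|²)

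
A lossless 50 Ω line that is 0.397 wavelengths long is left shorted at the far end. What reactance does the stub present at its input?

βl = 2π × 0.397 = 143°
tan(βl) = -0.756
For a shorted stub, Z_in = jZ_0·tan(βl)

X_in ≈ -37.8 Ω (capacitive)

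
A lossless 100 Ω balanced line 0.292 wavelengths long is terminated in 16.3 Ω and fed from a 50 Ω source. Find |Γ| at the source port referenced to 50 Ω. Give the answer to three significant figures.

|Γ| ≈ 0.842

βl = 2π × 0.292 = 105°
tan(βl) = -3.7
Z_in = Z_0·(Z_L + jZ_0·tanβl)/(Z_0 + jZ_L·tanβl) = 176 − j264 Ω
Γ_s = (Z_in − Z_s)/(Z_in + Z_s) = (126 − j264)/(226 − j264), |Γ_s| = 0.842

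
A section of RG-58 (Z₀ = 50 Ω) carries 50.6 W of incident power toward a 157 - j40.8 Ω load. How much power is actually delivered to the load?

P_delivered ≈ 35.7 W

|Γ| = |(107 − j40.8)/(207 − j40.8)| = 0.543
|Γ|² = 0.295
P_refl = |Γ|²·P_inc = 14.9 W, P_del = (1 − |Γ|²)·P_inc = 35.7 W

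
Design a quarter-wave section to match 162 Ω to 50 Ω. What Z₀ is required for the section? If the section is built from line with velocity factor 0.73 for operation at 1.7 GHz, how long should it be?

Z_qwt ≈ 90 Ω; length ≈ 3.22 cm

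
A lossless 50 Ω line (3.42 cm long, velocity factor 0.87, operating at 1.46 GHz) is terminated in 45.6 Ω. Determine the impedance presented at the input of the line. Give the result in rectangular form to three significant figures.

Z_in ≈ 53.4 + j3.31 Ω

λ = v/f = 0.87·c / 1.46 GHz = 0.179 m
βl = 2π·l/λ = 2π × 0.191 = 68.9°
tan(βl) = tan(68.9°) = 2.59
Z_in = Z_0·(Z_L + jZ_0·tanβl)/(Z_0 + jZ_L·tanβl)
     = 50·(45.6 + j129)/(50 + j118)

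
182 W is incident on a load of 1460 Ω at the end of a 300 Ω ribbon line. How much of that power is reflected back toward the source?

Γ = (1460 − 300)/(1460 + 300) = 0.659
|Γ|² = 0.434
P_refl = |Γ|²·P_inc = 79.1 W, P_del = (1 − |Γ|²)·P_inc = 103 W

P_reflected ≈ 79.1 W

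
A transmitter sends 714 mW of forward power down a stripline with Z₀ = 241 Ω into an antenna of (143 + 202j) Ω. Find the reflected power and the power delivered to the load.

P_reflected ≈ 191 mW; P_delivered ≈ 523 mW

|Γ| = |(-98 + j202)/(384 + j202)| = 0.517
|Γ|² = 0.268
P_refl = |Γ|²·P_inc = 191 mW, P_del = (1 − |Γ|²)·P_inc = 523 mW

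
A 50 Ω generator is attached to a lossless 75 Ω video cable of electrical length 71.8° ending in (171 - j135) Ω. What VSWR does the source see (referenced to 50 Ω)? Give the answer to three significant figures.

VSWR ≈ 2.62

tan(βl) = 3.04
Z_in = Z_0·(Z_L + jZ_0·tanβl)/(Z_0 + jZ_L·tanβl) = 19.5 − j6.48 Ω
Γ_s = (Z_in − Z_s)/(Z_in + Z_s) = (-30.5 − j6.48)/(69.5 − j6.48), |Γ_s| = 0.447
VSWR = (1 + |Γ_s|)/(1 − |Γ_s|)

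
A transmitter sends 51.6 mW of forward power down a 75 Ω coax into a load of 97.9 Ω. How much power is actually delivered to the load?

P_delivered ≈ 50.7 mW

Γ = (97.9 − 75)/(97.9 + 75) = 0.132
|Γ|² = 0.0175
P_refl = |Γ|²·P_inc = 0.905 mW, P_del = (1 − |Γ|²)·P_inc = 50.7 mW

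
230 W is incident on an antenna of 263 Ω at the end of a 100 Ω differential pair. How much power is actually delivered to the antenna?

Γ = (263 − 100)/(263 + 100) = 0.449
|Γ|² = 0.202
P_refl = |Γ|²·P_inc = 46.4 W, P_del = (1 − |Γ|²)·P_inc = 184 W

P_delivered ≈ 184 W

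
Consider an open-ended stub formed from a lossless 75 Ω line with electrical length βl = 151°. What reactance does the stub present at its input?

tan(βl) = -0.554
For an open-ended stub, Z_in = −jZ_0·cot(βl) = −jZ_0/tan(βl)

X_in ≈ 135 Ω (inductive)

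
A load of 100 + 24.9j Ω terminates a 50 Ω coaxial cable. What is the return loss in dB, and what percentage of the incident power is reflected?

Γ = (50 + j24.9)/(150 + j24.9), |Γ| = 0.367
RL = −20·log₁₀(0.367) = 8.7 dB
P_refl/P_inc = |Γ|² = 0.135

RL ≈ 8.7 dB; 13.5% of incident power reflected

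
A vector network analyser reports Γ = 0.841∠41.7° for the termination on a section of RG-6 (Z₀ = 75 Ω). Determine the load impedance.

Z_L ≈ 48.6 + j186 Ω

Z_L = Z_0·(1 + Γ)/(1 − Γ) = 75·(1.63 + j0.559)/(0.372 − j0.559)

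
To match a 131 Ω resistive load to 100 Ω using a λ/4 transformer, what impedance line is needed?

Z_qwt ≈ 114 Ω

Z_qwt = √(Z_0·R_L) = √(100 × 131) = √13100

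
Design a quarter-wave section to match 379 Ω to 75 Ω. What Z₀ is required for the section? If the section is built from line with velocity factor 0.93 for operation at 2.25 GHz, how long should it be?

Z_qwt ≈ 169 Ω; length ≈ 3.1 cm

Z_qwt = √(Z_0·R_L) = √(75 × 379) = √28420
λ = 0.93·c/f = 0.124 m, so l = λ/4 = 0.031 m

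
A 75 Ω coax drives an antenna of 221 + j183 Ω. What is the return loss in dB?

Γ = (146 + j183)/(296 + j183), |Γ| = 0.673
RL = −20·log₁₀|Γ| = −20·log₁₀(0.673)

RL ≈ 3.44 dB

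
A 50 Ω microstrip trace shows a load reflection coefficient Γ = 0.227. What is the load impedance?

Z_L ≈ 79.4 Ω

Z_L = Z_0·(1 + Γ)/(1 − Γ) = 50·(1.23)/(0.773)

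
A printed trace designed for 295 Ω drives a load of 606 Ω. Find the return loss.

RL ≈ 9.24 dB

Γ = (606 − 295)/(606 + 295) = 0.345
RL = −20·log₁₀|Γ| = −20·log₁₀(0.345)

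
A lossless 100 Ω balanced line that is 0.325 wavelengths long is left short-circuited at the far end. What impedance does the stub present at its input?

βl = 2π × 0.325 = 117°
tan(βl) = -1.96
For a short-circuited stub, Z_in = jZ_0·tan(βl)

Z_in ≈ −j196 Ω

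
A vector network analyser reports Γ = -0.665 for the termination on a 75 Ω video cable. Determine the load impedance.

Z_L = Z_0·(1 + Γ)/(1 − Γ) = 75·(0.335)/(1.67)

Z_L ≈ 15.1 Ω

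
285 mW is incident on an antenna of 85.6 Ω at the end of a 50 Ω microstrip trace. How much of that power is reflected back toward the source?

Γ = (85.6 − 50)/(85.6 + 50) = 0.263
|Γ|² = 0.0689
P_refl = |Γ|²·P_inc = 19.6 mW, P_del = (1 − |Γ|²)·P_inc = 265 mW

P_reflected ≈ 19.6 mW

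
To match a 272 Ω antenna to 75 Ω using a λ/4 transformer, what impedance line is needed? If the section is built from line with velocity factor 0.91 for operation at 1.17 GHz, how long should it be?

Z_qwt ≈ 143 Ω; length ≈ 5.83 cm

Z_qwt = √(Z_0·R_L) = √(75 × 272) = √20400
λ = 0.91·c/f = 0.233 m, so l = λ/4 = 0.0583 m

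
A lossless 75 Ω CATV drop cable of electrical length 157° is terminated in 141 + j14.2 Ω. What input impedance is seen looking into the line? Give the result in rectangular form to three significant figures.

tan(βl) = tan(157°) = -0.424
Z_in = Z_0·(Z_L + jZ_0·tanβl)/(Z_0 + jZ_L·tanβl)
     = 75·(141 − j17.6)/(81 − j59.9)

Z_in ≈ 92.2 + j51.8 Ω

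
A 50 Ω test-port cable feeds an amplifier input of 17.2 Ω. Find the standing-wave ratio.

For a purely resistive load, VSWR = R_L/Z_0 or Z_0/R_L (whichever > 1) = 50/17.2

VSWR ≈ 2.91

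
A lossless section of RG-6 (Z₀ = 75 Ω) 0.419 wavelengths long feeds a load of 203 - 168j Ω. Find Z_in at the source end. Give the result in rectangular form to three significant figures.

Z_in ≈ 114 + j153 Ω

βl = 2π × 0.419 = 151°
tan(βl) = tan(151°) = -0.558
Z_in = Z_0·(Z_L + jZ_0·tanβl)/(Z_0 + jZ_L·tanβl)
     = 75·(203 − j210)/(-18.7 − j113)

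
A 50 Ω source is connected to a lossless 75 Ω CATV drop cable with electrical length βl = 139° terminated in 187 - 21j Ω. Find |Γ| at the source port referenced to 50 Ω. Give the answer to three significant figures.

|Γ| ≈ 0.507

tan(βl) = -0.869
Z_in = Z_0·(Z_L + jZ_0·tanβl)/(Z_0 + jZ_L·tanβl) = 62.3 + j64.5 Ω
Γ_s = (Z_in − Z_s)/(Z_in + Z_s) = (12.3 + j64.5)/(112 + j64.5), |Γ_s| = 0.507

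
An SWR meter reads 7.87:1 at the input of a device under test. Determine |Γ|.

|Γ| = (S − 1)/(S + 1) = (7.87 − 1)/(7.87 + 1) = 6.87/8.87

|Γ| ≈ 0.775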